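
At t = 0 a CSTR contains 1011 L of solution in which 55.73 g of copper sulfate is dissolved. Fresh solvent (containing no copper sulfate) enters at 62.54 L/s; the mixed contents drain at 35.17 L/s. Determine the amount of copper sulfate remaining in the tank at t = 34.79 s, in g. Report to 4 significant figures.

Let m(t) be the amount of copper sulfate. Volume: V(t) = V₀ + (Q_in − Q_out) t = 1011 + 27.3700 t; V(34.79) = 1963.20 L.
No copper sulfate enters, so dm/dt = −Q_out · (m/V).
dm/m = −Q_out dt/(V₀ + 27.3700 t); integrating gives ln(m/m₀) = −(Q_out/(Q_in−Q_out)) ln(V/V₀).
m = m₀ (V₀/V)^(Q_out/(Q_in−Q_out)) = 55.73 × (1011/1963.20)^(1.28498) = 23.7541 g.

23.75 g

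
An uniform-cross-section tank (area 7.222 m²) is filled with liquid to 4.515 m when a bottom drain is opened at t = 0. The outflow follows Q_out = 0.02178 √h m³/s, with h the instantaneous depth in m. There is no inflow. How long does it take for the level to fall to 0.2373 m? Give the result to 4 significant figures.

1086 s

A dh/dt = −Q_out = −0.02178 √h.
Separate and integrate: 2(√h − √h₀) = −(0.02178/A) t.
t = 2A(√h₀ − √h)/0.02178 = 2·7.222·(√4.515 − √0.2373)/0.02178
  = 14.4440 × (2.12485 − 0.487134) / 0.02178 = 1086.10 s.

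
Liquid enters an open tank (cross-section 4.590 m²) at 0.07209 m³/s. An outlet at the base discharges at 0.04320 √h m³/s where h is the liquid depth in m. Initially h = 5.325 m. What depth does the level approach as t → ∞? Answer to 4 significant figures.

Accumulation of liquid (constant cross-section A): A dh/dt = Q_in − 0.04320 √h. At steady state dh/dt = 0:
Q_in = 0.04320 √h_ss ⇒ √h_ss = 0.07209/0.04320 = 1.66875.
h_ss = 1.66875² = 2.78473 m. (Since h₀ = 5.325 m > h_ss, the level will fall toward this value.)

2.785 m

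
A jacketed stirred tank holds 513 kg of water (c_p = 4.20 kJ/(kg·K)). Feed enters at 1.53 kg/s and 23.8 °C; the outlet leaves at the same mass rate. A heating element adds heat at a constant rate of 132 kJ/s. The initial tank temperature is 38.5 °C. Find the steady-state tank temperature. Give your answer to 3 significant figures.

44.3 °C

M c_p dT/dt = ṁ c_p (T_in − T) + Q̇.
At steady state dT/dt = 0 ⇒ T_ss = T_in + Q̇/(ṁ c_p) = 23.8 + 132/(1.53·4.20) = 44.342 °C.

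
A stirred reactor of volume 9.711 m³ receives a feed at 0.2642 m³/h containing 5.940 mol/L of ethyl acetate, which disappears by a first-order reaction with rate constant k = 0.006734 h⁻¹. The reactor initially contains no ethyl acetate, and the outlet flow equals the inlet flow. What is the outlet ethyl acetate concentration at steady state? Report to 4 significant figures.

Species balance: V dC/dt = Q C_in − Q C − k V C.
Steady state (dC/dt = 0): C_ss = Q C_in/(Q + kV) = C_in/(1 + kV/Q).
C_ss = 0.2642·5.940/(0.2642 + 0.006734·9.711) = 1.56935/0.329594 = 4.76146 mol/L.

4.761 mol/L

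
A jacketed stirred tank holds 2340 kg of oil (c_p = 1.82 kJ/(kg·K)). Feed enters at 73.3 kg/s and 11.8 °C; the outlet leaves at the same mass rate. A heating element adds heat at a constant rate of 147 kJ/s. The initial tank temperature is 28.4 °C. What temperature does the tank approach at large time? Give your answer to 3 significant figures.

M c_p dT/dt = ṁ c_p (T_in − T) + Q̇.
At steady state dT/dt = 0 ⇒ T_ss = T_in + Q̇/(ṁ c_p) = 11.8 + 147/(73.3·1.82) = 12.902 °C.

12.9 °C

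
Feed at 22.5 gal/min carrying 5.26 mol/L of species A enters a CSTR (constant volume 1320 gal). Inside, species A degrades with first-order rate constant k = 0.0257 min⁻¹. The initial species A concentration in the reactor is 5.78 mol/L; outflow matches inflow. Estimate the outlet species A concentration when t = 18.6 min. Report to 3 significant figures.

3.76 mol/L

Species balance: V dC/dt = Q C_in − Q C − k V C.
This is linear with rate a = Q/V + k = 0.042745 min⁻¹.
C_ss = Q C_in/(Q + kV) = 2.0975 mol/L; C(t) = C_ss + (C₀ − C_ss) e^(−a t).
C(18.6) = 2.0975 + (3.6825)·e^(−0.042745·18.6) = 2.0975 + (3.6825)·0.45155 = 3.7603 mol/L.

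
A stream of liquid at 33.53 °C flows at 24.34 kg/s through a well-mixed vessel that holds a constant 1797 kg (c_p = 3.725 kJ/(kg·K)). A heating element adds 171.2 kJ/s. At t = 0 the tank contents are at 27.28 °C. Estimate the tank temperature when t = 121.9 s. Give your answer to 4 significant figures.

33.86 °C

M c_p dT/dt = ṁ c_p (T_in − T) + Q̇.
Rearrange: dT/dt = (T_ss − T)/τ with τ = M/ṁ = 73.8291 s and T_ss = T_in + Q̇/(ṁ c_p) = 35.4182 °C.
Integrating: T(t) = T_ss + (T₀ − T_ss) e^(−t/τ).
T(121.9) = 35.4182 + (-8.13824)·e^(−121.9/73.8291) = 35.4182 + (-8.13824)·0.191837 = 33.8570 °C.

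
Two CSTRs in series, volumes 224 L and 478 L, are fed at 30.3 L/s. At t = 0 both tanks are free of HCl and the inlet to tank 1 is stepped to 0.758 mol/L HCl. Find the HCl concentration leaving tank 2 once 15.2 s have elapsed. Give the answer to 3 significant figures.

Each tank obeys Vᵢ dCᵢ/dt = Q(Cᵢ₋₁ − Cᵢ), so τᵢ = Vᵢ/Q.
τ₁ = 224/30.3 = 7.3927 s; τ₂ = 478/30.3 = 15.776 s.
Solving the cascade with C₁(0)=C₂(0)=0 gives C₂(t) = C_in[1 − (τ₁ e^(−t/τ₁) − τ₂ e^(−t/τ₂))/(τ₁ − τ₂)].
At t = 15.2: e^(−t/τ₁) = 0.12796, e^(−t/τ₂) = 0.38155.
C₂ = 0.758·[1 − (7.3927·0.12796 − 15.776·0.38155)/(-8.3828)] = 0.758·0.39481 = 0.29926 mol/L.

0.299 mol/L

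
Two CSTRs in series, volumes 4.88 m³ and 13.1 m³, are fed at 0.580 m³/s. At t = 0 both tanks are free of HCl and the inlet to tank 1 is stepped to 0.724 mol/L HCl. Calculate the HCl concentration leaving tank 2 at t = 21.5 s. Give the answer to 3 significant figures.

Time constants: τᵢ = Vᵢ/Q for each well-mixed tank.
τ₁ = 4.88/0.580 = 8.4138 s; τ₂ = 13.1/0.580 = 22.586 s.
Tank 1: C₁ = C_in(1 − e^(−t/τ₁)). Tank 2 (τ₁ ≠ τ₂): C₂ = C_in[1 − (τ₁ e^(−t/τ₁) − τ₂ e^(−t/τ₂))/(τ₁ − τ₂)].
At t = 21.5: e^(−t/τ₁) = 0.077667, e^(−t/τ₂) = 0.38600.
C₂ = 0.724·[1 − (8.4138·0.077667 − 22.586·0.38600)/(-14.172)] = 0.724·0.43094 = 0.31200 mol/L.

0.312 mol/L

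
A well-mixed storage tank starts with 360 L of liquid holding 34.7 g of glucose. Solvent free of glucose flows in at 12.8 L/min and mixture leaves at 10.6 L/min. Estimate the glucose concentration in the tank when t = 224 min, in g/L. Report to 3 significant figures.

Total volume: dV/dt = Q_in − Q_out = 2.2000 L/min, so V(t) = 360 + 2.2000 t and V(224) = 852.80 L.
Species balance (pure solvent in): dm/dt = −Q_out · m/V(t).
Separate: dm/m = −Q_out dt/V(t) ⇒ ln(m/m₀) = −(Q_out/(Q_in−Q_out)) ln(V/V₀).
m = m₀ (V₀/V)^(Q_out/(Q_in−Q_out)) = 34.7 × (360/852.80)^(4.8182) = 0.54413 g.
C = m/V = 0.54413/852.80 = 0.00063805 g/L.

0.000638 g/L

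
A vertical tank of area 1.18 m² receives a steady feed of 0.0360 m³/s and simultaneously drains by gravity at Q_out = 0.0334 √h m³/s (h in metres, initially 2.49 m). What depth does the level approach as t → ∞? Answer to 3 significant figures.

A dh/dt = Q_in − 0.0334 √h. Steady state requires inflow = outflow:
Q_in = 0.0334 √h_ss ⇒ √h_ss = 0.0360/0.0334 = 1.0778.
h_ss = 1.0778² = 1.1617 m. (Since h₀ = 2.49 m > h_ss, the level will fall toward this value.)

1.16 m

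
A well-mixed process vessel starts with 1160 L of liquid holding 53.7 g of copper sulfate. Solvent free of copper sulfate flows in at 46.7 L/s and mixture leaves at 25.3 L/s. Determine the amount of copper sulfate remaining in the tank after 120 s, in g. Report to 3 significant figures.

13.5 g

Total volume: dV/dt = Q_in − Q_out = 21.400 L/s, so V(t) = 1160 + 21.400 t and V(120) = 3728.0 L.
Species balance (pure solvent in): dm/dt = −Q_out · m/V(t).
Separate: dm/m = −Q_out dt/V(t) ⇒ ln(m/m₀) = −(Q_out/(Q_in−Q_out)) ln(V/V₀).
m = m₀ (V₀/V)^(Q_out/(Q_in−Q_out)) = 53.7 × (1160/3728.0)^(1.1822) = 13.507 g.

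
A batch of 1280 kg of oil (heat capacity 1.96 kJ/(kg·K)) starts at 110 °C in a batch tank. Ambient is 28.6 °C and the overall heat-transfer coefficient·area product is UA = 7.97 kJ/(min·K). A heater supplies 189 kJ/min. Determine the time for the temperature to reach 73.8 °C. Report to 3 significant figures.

311 min

Lumped-capacitance energy balance: M c_p dT/dt = UA(T_amb − T) + Q̇.
τ = M c_p/UA = 314.78 min; T_ss = T_amb + Q̇/UA = 28.6 + 189/7.97 = 52.314 °C.
T(t) = T_ss + (T₀ − T_ss)e^(−t/τ); set T = 73.8:
t = −τ ln[(T − T_ss)/(T₀ − T_ss)] = −314.78 · ln(0.37247) = 310.88 min.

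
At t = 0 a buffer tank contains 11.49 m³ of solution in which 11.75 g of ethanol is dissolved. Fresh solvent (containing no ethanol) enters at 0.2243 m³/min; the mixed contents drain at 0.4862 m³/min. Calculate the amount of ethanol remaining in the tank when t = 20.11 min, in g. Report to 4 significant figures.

3.764 g

Total volume: dV/dt = Q_in − Q_out = -0.261900 m³/min, so V(t) = 11.49 − 0.261900 t and V(20.11) = 6.22319 m³.
Species balance (pure solvent in): dm/dt = −Q_out · m/V(t).
Separate: dm/m = −Q_out dt/V(t) ⇒ ln(m/m₀) = −(Q_out/(Q_in−Q_out)) ln(V/V₀).
m = m₀ (V₀/V)^(Q_out/(Q_in−Q_out)) = 11.75 × (11.49/6.22319)^(-1.85643) = 3.76406 g.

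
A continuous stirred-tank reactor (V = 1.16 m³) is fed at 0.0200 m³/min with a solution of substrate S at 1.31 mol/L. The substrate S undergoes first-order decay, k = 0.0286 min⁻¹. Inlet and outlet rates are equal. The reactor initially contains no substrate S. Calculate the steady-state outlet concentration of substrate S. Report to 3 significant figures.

0.493 mol/L

V dC/dt = Q(C_in − C) − k V C.
At steady state: 0 = Q C_in − (Q + kV) C_ss, so C_ss = Q C_in/(Q + kV).
C_ss = 0.0200·1.31/(0.0200 + 0.0286·1.16) = 0.026200/0.053176 = 0.49270 mol/L.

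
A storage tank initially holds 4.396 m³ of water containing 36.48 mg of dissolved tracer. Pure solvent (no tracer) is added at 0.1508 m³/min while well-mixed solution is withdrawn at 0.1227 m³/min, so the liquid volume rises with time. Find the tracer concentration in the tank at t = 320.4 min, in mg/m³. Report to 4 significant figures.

Total volume: dV/dt = Q_in − Q_out = 0.0281000 m³/min, so V(t) = 4.396 + 0.0281000 t and V(320.4) = 13.3992 m³.
Species balance (pure solvent in): dm/dt = −Q_out · m/V(t).
dm/m = −Q_out dt/(V₀ + 0.0281000 t); integrating gives ln(m/m₀) = −(Q_out/(Q_in−Q_out)) ln(V/V₀).
m = m₀ (V₀/V)^(Q_out/(Q_in−Q_out)) = 36.48 × (4.396/13.3992)^(4.36655) = 0.280897 mg.
C = m/V = 0.280897/13.3992 = 0.0209637 mg/m³.

0.02096 mg/m³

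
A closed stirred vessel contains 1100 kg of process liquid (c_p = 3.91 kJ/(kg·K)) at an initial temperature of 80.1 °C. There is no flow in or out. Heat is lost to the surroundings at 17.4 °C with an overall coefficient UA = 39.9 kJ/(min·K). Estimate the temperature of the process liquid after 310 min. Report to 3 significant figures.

20.9 °C

Energy balance: M c_p dT/dt = −UA(T − T_amb).
dT/dt = (T_ss − T)/τ with T_ss = T_amb = 17.400 °C, τ = M c_p/UA = 1100·3.91/39.9 = 107.79 min.
T approaches T_ss exponentially: T(t) = T_ss + (T₀ − T_ss) e^(−t/τ).
T(310) = 17.400 + (62.700)·0.056369 = 20.934 °C.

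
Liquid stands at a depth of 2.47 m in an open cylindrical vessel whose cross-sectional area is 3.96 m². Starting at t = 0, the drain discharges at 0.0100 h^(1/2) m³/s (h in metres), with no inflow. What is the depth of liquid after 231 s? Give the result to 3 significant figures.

A dh/dt = −Q_out = −0.0100 √h.
This is separable: 2 d(√h)/dt = −0.0100/A, so √h = √h₀ − (0.0100/(2A)) t.
√h = √2.47 − 0.0100·231/(2·3.96) = 1.5716 − 0.29167 = 1.2800.
h = 1.2800² = 1.6383 m.

1.64 m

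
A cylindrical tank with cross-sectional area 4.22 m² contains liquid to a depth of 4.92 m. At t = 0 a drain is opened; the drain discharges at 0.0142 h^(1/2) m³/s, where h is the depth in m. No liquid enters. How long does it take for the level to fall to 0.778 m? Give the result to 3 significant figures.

794 s

With no inflow, A dh/dt = −0.0142 √h.
This is separable: 2 d(√h)/dt = −0.0142/A, so √h = √h₀ − (0.0142/(2A)) t.
t = 2A(√h₀ − √h)/0.0142 = 2·4.22·(√4.92 − √0.778)/0.0142
  = 8.4400 × (2.2181 − 0.88204) / 0.0142 = 794.11 s.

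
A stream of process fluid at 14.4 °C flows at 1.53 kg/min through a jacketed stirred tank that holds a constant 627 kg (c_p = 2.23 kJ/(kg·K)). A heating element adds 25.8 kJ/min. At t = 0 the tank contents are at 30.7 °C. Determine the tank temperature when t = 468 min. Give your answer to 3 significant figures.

Energy balance: M c_p dT/dt = ṁ c_p (T_in − T) + 25.8.
Rearrange: dT/dt = (T_ss − T)/τ with τ = M/ṁ = 409.80 min and T_ss = T_in + Q̇/(ṁ c_p) = 21.962 °C.
T approaches T_ss exponentially: T(t) = T_ss + (T₀ − T_ss) e^(−t/τ).
T(468) = 21.962 + (8.7382)·e^(−468/409.80) = 21.962 + (8.7382)·0.31918 = 24.751 °C.

24.8 °C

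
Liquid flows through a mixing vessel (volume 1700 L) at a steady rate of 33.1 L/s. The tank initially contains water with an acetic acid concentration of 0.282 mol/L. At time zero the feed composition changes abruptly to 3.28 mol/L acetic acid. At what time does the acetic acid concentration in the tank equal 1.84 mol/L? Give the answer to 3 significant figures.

37.7 s

Species balance: V dC/dt = Q(C_in − C) ⇒ τ = V/Q = 51.360 s.
C(t) = C_in + (C₀ − C_in) e^(−t/τ). Set C = 1.84 and solve for t:
e^(−t/τ) = (C − C_in)/(C₀ − C_in) = (1.84 − 3.28)/(0.282 − 3.28) = 0.48032
t = −τ ln(…) = 51.360 × 0.73330 = 37.662 s.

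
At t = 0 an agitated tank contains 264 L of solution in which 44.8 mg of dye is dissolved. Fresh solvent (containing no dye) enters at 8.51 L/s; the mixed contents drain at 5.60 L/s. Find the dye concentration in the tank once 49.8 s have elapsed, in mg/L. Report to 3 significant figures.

0.0472 mg/L

Total volume: dV/dt = Q_in − Q_out = 2.9100 L/s, so V(t) = 264 + 2.9100 t and V(49.8) = 408.92 L.
Species balance (pure solvent in): dm/dt = −Q_out · m/V(t).
dm/m = −Q_out dt/(V₀ + 2.9100 t); integrating gives ln(m/m₀) = −(Q_out/(Q_in−Q_out)) ln(V/V₀).
m = m₀ (V₀/V)^(Q_out/(Q_in−Q_out)) = 44.8 × (264/408.92)^(1.9244) = 19.301 mg.
C = m/V = 19.301/408.92 = 0.047200 mg/L.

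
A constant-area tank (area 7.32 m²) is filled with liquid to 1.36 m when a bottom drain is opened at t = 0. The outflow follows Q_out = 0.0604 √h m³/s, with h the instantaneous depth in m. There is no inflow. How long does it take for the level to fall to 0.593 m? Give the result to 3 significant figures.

96.0 s

A dh/dt = −Q_out = −0.0604 √h.
This is separable: 2 d(√h)/dt = −0.0604/A, so √h = √h₀ − (0.0604/(2A)) t.
t = 2A(√h₀ − √h)/0.0604 = 2·7.32·(√1.36 − √0.593)/0.0604
  = 14.640 × (1.1662 − 0.77006) / 0.0604 = 96.015 s.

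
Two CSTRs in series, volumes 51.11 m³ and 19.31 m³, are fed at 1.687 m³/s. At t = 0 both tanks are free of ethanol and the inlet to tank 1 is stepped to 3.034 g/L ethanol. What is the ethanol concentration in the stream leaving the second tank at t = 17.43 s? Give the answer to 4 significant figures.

Each tank obeys Vᵢ dCᵢ/dt = Q(Cᵢ₋₁ − Cᵢ), so τᵢ = Vᵢ/Q.
τ₁ = 51.11/1.687 = 30.2964 s; τ₂ = 19.31/1.687 = 11.4464 s.
Tank 1: C₁ = C_in(1 − e^(−t/τ₁)). Tank 2 (τ₁ ≠ τ₂): C₂ = C_in[1 − (τ₁ e^(−t/τ₁) − τ₂ e^(−t/τ₂))/(τ₁ − τ₂)].
At t = 17.43: e^(−t/τ₁) = 0.562527, e^(−t/τ₂) = 0.218110.
C₂ = 3.034·[1 − (30.2964·0.562527 − 11.4464·0.218110)/(18.8500)] = 3.034·0.228332 = 0.692759 g/L.

0.6928 g/L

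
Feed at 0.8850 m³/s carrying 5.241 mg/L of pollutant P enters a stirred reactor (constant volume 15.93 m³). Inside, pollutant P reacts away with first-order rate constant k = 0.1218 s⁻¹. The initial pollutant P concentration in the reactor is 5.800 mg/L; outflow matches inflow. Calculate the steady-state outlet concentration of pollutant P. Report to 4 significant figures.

Species balance: V dC/dt = Q C_in − Q C − k V C.
Steady state (dC/dt = 0): C_ss = Q C_in/(Q + kV) = C_in/(1 + kV/Q).
C_ss = 0.8850·5.241/(0.8850 + 0.1218·15.93) = 4.63828/2.82527 = 1.64171 mg/L.

1.642 mg/L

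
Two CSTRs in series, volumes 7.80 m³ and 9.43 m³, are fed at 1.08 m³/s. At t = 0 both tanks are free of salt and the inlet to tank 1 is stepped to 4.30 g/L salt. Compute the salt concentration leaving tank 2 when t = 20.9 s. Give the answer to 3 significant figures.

Each tank obeys Vᵢ dCᵢ/dt = Q(Cᵢ₋₁ − Cᵢ), so τᵢ = Vᵢ/Q.
τ₁ = 7.80/1.08 = 7.2222 s; τ₂ = 9.43/1.08 = 8.7315 s.
Tank 1: C₁ = C_in(1 − e^(−t/τ₁)). Tank 2 (τ₁ ≠ τ₂): C₂ = C_in[1 − (τ₁ e^(−t/τ₁) − τ₂ e^(−t/τ₂))/(τ₁ − τ₂)].
At t = 20.9: e^(−t/τ₁) = 0.055363, e^(−t/τ₂) = 0.091297.
C₂ = 4.30·[1 − (7.2222·0.055363 − 8.7315·0.091297)/(-1.5093)] = 4.30·0.73675 = 3.1680 g/L.

3.17 g/L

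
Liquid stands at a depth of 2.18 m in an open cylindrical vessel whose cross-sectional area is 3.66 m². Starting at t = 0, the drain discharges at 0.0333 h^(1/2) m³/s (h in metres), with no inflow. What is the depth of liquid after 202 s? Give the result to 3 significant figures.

Volume balance on the tank: A dh/dt = −0.0333 √h.
Separate and integrate: 2(√h − √h₀) = −(0.0333/A) t.
√h = √2.18 − 0.0333·202/(2·3.66) = 1.4765 − 0.91893 = 0.55755.
h = 0.55755² = 0.31086 m.

0.311 m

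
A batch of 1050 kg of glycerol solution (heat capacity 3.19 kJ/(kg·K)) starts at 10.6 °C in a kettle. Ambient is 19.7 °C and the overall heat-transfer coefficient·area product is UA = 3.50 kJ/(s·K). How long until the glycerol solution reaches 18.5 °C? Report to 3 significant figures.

1940 s

M c_p dT/dt = −UA(T − T_amb).
τ = M c_p/UA = 957.00 s; T_ss = T_amb = 19.700 °C.
T(t) = T_ss + (T₀ − T_ss)e^(−t/τ); set T = 18.5:
t = −τ ln[(T − T_ss)/(T₀ − T_ss)] = −957.00 · ln(0.13187) = 1938.8 s.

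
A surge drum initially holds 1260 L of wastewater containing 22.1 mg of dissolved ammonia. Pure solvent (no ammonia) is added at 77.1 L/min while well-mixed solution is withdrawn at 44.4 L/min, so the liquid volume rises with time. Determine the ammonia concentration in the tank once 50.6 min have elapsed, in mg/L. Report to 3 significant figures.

0.00243 mg/L

Total volume: dV/dt = Q_in − Q_out = 32.700 L/min, so V(t) = 1260 + 32.700 t and V(50.6) = 2914.6 L.
No ammonia enters, so dm/dt = −Q_out · (m/V).
Separate: dm/m = −Q_out dt/V(t) ⇒ ln(m/m₀) = −(Q_out/(Q_in−Q_out)) ln(V/V₀).
m = m₀ (V₀/V)^(Q_out/(Q_in−Q_out)) = 22.1 × (1260/2914.6)^(1.3578) = 7.0773 mg.
C = m/V = 7.0773/2914.6 = 0.0024282 mg/L.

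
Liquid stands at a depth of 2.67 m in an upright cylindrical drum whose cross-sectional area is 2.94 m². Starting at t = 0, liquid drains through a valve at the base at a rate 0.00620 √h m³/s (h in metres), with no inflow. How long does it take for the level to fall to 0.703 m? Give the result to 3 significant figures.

755 s

Volume balance on the tank: A dh/dt = −0.00620 √h.
This is separable: 2 d(√h)/dt = −0.00620/A, so √h = √h₀ − (0.00620/(2A)) t.
t = 2A(√h₀ − √h)/0.00620 = 2·2.94·(√2.67 − √0.703)/0.00620
  = 5.8800 × (1.6340 − 0.83845) / 0.00620 = 754.50 s.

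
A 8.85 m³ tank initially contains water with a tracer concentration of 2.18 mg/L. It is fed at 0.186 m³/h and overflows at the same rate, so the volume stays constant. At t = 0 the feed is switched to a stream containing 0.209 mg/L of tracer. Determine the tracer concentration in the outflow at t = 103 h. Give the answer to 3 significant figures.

0.435 mg/L

Accumulation = in − out for the solute gives V dC/dt = Q(C_in − C).
So dC/dt = (C_in − C)/τ with τ = V/Q = 8.85/0.186 = 47.581 h.
Solution: C(t) = C_in + (C₀ − C_in) e^(−t/τ).
C(103) = 0.209 + (2.18 − 0.209)·e^(−103/47.581) = 0.209 + (1.9710)·0.11478 = 0.43523 mg/L.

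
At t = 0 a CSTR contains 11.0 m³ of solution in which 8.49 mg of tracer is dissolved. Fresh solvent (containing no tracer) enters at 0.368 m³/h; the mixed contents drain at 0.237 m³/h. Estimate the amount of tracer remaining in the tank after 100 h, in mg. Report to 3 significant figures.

2.05 mg

Total volume: dV/dt = Q_in − Q_out = 0.13100 m³/h, so V(t) = 11.0 + 0.13100 t and V(100) = 24.100 m³.
Solute balance: dm/dt = 0 − Q_out C = −Q_out m/V(t).
dm/m = −Q_out dt/(V₀ + 0.13100 t); integrating gives ln(m/m₀) = −(Q_out/(Q_in−Q_out)) ln(V/V₀).
m = m₀ (V₀/V)^(Q_out/(Q_in−Q_out)) = 8.49 × (11.0/24.100)^(1.8092) = 2.0543 mg.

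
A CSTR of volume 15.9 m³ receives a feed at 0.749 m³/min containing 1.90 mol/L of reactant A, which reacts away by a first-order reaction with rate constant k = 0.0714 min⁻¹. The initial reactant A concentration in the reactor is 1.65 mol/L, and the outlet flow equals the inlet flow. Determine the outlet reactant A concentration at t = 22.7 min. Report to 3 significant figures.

0.816 mol/L

Species balance: V dC/dt = Q C_in − Q C − k V C.
dC/dt = (Q/V) C_in − (Q/V + k) C; effective rate a = Q/V + k = 0.047107 + 0.0714 = 0.11851 min⁻¹.
C_ss = Q C_in/(Q + kV) = 0.75526 mol/L; C(t) = C_ss + (C₀ − C_ss) e^(−a t).
C(22.7) = 0.75526 + (0.89474)·e^(−0.11851·22.7) = 0.75526 + (0.89474)·0.067874 = 0.81599 mol/L.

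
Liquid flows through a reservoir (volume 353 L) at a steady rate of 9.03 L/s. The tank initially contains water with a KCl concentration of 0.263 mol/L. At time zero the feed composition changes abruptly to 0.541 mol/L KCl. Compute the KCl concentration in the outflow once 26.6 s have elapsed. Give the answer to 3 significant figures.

Mass balance on the solute (V constant): V dC/dt = Q(C_in − C).
Rewrite as dC/dt + C/τ = C_in/τ, τ = V/Q = 39.092 s.
C approaches C_in exponentially: C(t) = C_in + (C₀ − C_in) e^(−t/τ).
C(26.6) = 0.541 + (0.263 − 0.541)·e^(−26.6/39.092) = 0.541 + (-0.27800)·0.50639 = 0.40022 mol/L.

0.400 mol/L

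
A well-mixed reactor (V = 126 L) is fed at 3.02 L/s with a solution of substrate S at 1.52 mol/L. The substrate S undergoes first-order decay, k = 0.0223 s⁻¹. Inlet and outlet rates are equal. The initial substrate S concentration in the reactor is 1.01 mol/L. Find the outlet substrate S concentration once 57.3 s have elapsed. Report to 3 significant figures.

Species balance: V dC/dt = Q C_in − Q C − k V C.
dC/dt = (Q/V) C_in − (Q/V + k) C; effective rate a = Q/V + k = 0.023968 + 0.0223 = 0.046268 s⁻¹.
C_ss = Q C_in/(Q + kV) = 0.78740 mol/L; C(t) = C_ss + (C₀ − C_ss) e^(−a t).
C(57.3) = 0.78740 + (0.22260)·e^(−0.046268·57.3) = 0.78740 + (0.22260)·0.070569 = 0.80311 mol/L.

0.803 mol/L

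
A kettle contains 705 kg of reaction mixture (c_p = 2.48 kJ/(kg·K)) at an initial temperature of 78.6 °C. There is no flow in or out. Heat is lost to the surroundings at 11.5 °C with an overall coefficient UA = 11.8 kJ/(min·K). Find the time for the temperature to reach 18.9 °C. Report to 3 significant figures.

327 min

First-law balance (no shaft work): M c_p dT/dt = −UA(T − T_amb).
τ = M c_p/UA = 148.17 min; T_ss = T_amb = 11.500 °C.
T(t) = T_ss + (T₀ − T_ss)e^(−t/τ); set T = 18.9:
t = −τ ln[(T − T_ss)/(T₀ − T_ss)] = −148.17 · ln(0.11028) = 326.67 min.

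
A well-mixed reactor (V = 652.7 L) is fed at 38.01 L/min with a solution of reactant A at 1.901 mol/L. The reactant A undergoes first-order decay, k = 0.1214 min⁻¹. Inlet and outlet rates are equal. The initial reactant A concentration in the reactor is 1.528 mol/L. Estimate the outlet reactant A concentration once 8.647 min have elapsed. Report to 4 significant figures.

V dC/dt = Q(C_in − C) − k V C.
This is linear with rate a = Q/V + k = 0.179635 min⁻¹.
C_ss = Q C_in/(Q + kV) = 0.616276 mol/L; C(t) = C_ss + (C₀ − C_ss) e^(−a t).
C(8.647) = 0.616276 + (0.911724)·e^(−0.179635·8.647) = 0.616276 + (0.911724)·0.211548 = 0.809149 mol/L.

0.8091 mol/L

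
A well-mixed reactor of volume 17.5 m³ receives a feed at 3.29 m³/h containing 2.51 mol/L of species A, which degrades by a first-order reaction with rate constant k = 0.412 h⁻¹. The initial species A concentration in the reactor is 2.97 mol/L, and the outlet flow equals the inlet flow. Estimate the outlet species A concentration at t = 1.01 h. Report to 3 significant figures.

Species balance: V dC/dt = Q C_in − Q C − k V C.
This is linear with rate a = Q/V + k = 0.60000 h⁻¹.
C_ss = Q C_in/(Q + kV) = 0.78647 mol/L; C(t) = C_ss + (C₀ − C_ss) e^(−a t).
C(1.01) = 0.78647 + (2.1835)·e^(−0.60000·1.01) = 0.78647 + (2.1835)·0.54553 = 1.9776 mol/L.

1.98 mol/L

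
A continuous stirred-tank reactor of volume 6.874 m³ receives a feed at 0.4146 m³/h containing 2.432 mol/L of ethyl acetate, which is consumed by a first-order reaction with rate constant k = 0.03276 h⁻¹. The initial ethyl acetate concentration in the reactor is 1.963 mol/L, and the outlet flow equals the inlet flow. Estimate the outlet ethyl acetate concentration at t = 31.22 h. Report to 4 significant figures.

Accumulation = in − out − consumed: V dC/dt = Q C_in − Q C − k V C.
dC/dt = (Q/V) C_in − (Q/V + k) C; effective rate a = Q/V + k = 0.0603142 + 0.03276 = 0.0930742 h⁻¹.
C_ss = Q C_in/(Q + kV) = 1.57599 mol/L; C(t) = C_ss + (C₀ − C_ss) e^(−a t).
C(31.22) = 1.57599 + (0.387008)·e^(−0.0930742·31.22) = 1.57599 + (0.387008)·0.0547062 = 1.59716 mol/L.

1.597 mol/L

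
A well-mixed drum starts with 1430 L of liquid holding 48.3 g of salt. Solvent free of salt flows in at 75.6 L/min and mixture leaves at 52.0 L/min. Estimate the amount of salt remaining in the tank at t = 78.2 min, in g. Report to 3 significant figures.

7.78 g

Let m(t) be the amount of salt. Volume: V(t) = V₀ + (Q_in − Q_out) t = 1430 + 23.600 t; V(78.2) = 3275.5 L.
No salt enters, so dm/dt = −Q_out · (m/V).
dm/m = −Q_out dt/(V₀ + 23.600 t); integrating gives ln(m/m₀) = −(Q_out/(Q_in−Q_out)) ln(V/V₀).
m = m₀ (V₀/V)^(Q_out/(Q_in−Q_out)) = 48.3 × (1430/3275.5)^(2.2034) = 7.7777 g.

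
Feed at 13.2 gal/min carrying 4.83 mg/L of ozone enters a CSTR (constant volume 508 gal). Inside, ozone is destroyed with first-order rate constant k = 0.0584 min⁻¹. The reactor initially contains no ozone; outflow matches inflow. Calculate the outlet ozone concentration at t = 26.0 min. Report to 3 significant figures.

1.32 mg/L

Accumulation = in − out − consumed: V dC/dt = Q C_in − Q C − k V C.
This is linear with rate a = Q/V + k = 0.084384 min⁻¹.
C_ss = Q C_in/(Q + kV) = 1.4873 mg/L; C(t) = C_ss + (C₀ − C_ss) e^(−a t).
C(26.0) = 1.4873 + (-1.4873)·e^(−0.084384·26.0) = 1.4873 + (-1.4873)·0.11147 = 1.3215 mg/L.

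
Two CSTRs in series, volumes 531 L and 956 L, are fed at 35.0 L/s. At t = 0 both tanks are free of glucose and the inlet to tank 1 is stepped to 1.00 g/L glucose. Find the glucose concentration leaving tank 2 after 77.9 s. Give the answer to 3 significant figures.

0.878 g/L

Species balance on tank i: dCᵢ/dt = (Cᵢ₋₁ − Cᵢ)/τᵢ with τᵢ = Vᵢ/Q.
τ₁ = 531/35.0 = 15.171 s; τ₂ = 956/35.0 = 27.314 s.
Solving the cascade with C₁(0)=C₂(0)=0 gives C₂(t) = C_in[1 − (τ₁ e^(−t/τ₁) − τ₂ e^(−t/τ₂))/(τ₁ − τ₂)].
At t = 77.9: e^(−t/τ₁) = 0.0058891, e^(−t/τ₂) = 0.057729.
C₂ = 1.00·[1 − (15.171·0.0058891 − 27.314·0.057729)/(-12.143)] = 1.00·0.87750 = 0.87750 g/L.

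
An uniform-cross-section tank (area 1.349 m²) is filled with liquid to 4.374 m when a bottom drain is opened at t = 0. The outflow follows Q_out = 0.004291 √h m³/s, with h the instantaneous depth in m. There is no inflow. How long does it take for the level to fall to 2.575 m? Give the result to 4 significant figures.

306.0 s

Unsteady balance on liquid volume: A dh/dt = −0.004291 √h.
This is separable: 2 d(√h)/dt = −0.004291/A, so √h = √h₀ − (0.004291/(2A)) t.
t = 2A(√h₀ − √h)/0.004291 = 2·1.349·(√4.374 − √2.575)/0.004291
  = 2.69800 × (2.09141 − 1.60468) / 0.004291 = 306.036 s.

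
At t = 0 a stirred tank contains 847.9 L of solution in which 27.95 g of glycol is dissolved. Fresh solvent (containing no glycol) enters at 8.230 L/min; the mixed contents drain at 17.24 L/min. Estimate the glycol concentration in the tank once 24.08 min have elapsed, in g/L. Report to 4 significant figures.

Let m(t) be the amount of glycol. Volume: V(t) = V₀ + (Q_in − Q_out) t = 847.9 − 9.01000 t; V(24.08) = 630.939 L.
Solute balance: dm/dt = 0 − Q_out C = −Q_out m/V(t).
dm/m = −Q_out dt/(V₀ − 9.01000 t); integrating gives ln(m/m₀) = −(Q_out/(Q_in−Q_out)) ln(V/V₀).
m = m₀ (V₀/V)^(Q_out/(Q_in−Q_out)) = 27.95 × (847.9/630.939)^(-1.91343) = 15.8774 g.
C = m/V = 15.8774/630.939 = 0.0251647 g/L.

0.02516 g/L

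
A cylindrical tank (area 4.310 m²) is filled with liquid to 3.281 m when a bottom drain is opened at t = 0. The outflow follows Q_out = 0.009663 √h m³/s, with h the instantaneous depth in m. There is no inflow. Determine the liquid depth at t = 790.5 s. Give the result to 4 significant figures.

0.8560 m

Volume balance on the tank: A dh/dt = −0.009663 √h.
∫ h^(−1/2) dh = −(0.009663/A) ∫ dt, giving 2√h = 2√h₀ − (0.009663/A) t.
√h = √3.281 − 0.009663·790.5/(2·4.310) = 1.81135 − 0.886149 = 0.925204.
h = 0.925204² = 0.856003 m.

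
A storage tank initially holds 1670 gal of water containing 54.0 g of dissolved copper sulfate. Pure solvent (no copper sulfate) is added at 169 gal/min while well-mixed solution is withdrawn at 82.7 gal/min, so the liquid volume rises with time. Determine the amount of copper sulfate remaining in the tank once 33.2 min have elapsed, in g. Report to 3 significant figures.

20.7 g

Total volume: dV/dt = Q_in − Q_out = 86.300 gal/min, so V(t) = 1670 + 86.300 t and V(33.2) = 4535.2 gal.
No copper sulfate enters, so dm/dt = −Q_out · (m/V).
Separate: dm/m = −Q_out dt/V(t) ⇒ ln(m/m₀) = −(Q_out/(Q_in−Q_out)) ln(V/V₀).
m = m₀ (V₀/V)^(Q_out/(Q_in−Q_out)) = 54.0 × (1670/4535.2)^(0.95829) = 20.731 g.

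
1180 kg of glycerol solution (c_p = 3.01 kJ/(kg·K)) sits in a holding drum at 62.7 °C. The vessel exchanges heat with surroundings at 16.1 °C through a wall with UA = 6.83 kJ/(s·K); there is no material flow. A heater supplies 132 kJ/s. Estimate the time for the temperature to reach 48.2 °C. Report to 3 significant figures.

394 s

M c_p dT/dt = −UA(T − T_amb) + Q̇.
τ = M c_p/UA = 520.03 s; T_ss = T_amb + Q̇/UA = 16.1 + 132/6.83 = 35.427 °C.
T(t) = T_ss + (T₀ − T_ss)e^(−t/τ); set T = 48.2:
t = −τ ln[(T − T_ss)/(T₀ − T_ss)] = −520.03 · ln(0.46835) = 394.46 s.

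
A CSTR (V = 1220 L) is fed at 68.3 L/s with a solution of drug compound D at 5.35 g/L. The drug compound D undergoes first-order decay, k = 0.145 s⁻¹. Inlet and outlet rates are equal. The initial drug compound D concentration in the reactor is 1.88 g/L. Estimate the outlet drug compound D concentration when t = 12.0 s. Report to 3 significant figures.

V dC/dt = Q(C_in − C) − k V C.
dC/dt = (Q/V) C_in − (Q/V + k) C; effective rate a = Q/V + k = 0.055984 + 0.145 = 0.20098 s⁻¹.
C_ss = Q C_in/(Q + kV) = 1.4902 g/L; C(t) = C_ss + (C₀ − C_ss) e^(−a t).
C(12.0) = 1.4902 + (0.38977)·e^(−0.20098·12.0) = 1.4902 + (0.38977)·0.089653 = 1.5252 g/L.

1.53 g/L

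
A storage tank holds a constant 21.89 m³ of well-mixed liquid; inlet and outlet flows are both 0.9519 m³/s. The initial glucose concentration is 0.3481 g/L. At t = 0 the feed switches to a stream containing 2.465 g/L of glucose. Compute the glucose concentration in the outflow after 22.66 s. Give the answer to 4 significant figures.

Mass balance on the solute (V constant): V dC/dt = Q(C_in − C).
Rewrite as dC/dt + C/τ = C_in/τ, τ = V/Q = 22.9961 s.
This is linear first-order; C(t) = C_in + (C₀ − C_in) e^(−t/τ).
C(22.66) = 2.465 + (0.3481 − 2.465)·e^(−22.66/22.9961) = 2.465 + (-2.11690)·0.373296 = 1.67477 g/L.

1.675 g/L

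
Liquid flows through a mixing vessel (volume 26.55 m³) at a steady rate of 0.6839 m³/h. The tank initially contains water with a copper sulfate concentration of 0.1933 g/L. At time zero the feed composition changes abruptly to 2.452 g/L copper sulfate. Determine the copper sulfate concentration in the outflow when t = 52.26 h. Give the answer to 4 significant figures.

Species balance on the tank: V dC/dt = Q(C_in − C).
Rewrite as dC/dt + C/τ = C_in/τ, τ = V/Q = 38.8215 h.
C approaches C_in exponentially: C(t) = C_in + (C₀ − C_in) e^(−t/τ).
C(52.26) = 2.452 + (0.1933 − 2.452)·e^(−52.26/38.8215) = 2.452 + (-2.25870)·0.260237 = 1.86420 g/L.

1.864 g/L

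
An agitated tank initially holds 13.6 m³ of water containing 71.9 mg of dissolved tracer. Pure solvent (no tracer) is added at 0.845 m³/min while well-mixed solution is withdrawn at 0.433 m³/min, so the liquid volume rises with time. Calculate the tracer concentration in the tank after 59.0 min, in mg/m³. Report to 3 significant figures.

0.646 mg/m³

Total volume: dV/dt = Q_in − Q_out = 0.41200 m³/min, so V(t) = 13.6 + 0.41200 t and V(59.0) = 37.908 m³.
No tracer enters, so dm/dt = −Q_out · (m/V).
Separate: dm/m = −Q_out dt/V(t) ⇒ ln(m/m₀) = −(Q_out/(Q_in−Q_out)) ln(V/V₀).
m = m₀ (V₀/V)^(Q_out/(Q_in−Q_out)) = 71.9 × (13.6/37.908)^(1.0510) = 24.482 mg.
C = m/V = 24.482/37.908 = 0.64582 mg/m³.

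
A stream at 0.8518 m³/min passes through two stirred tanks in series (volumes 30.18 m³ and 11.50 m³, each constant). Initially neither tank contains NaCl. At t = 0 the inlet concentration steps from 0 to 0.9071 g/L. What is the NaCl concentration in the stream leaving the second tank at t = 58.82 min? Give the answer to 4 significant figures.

0.6356 g/L

Time constants: τᵢ = Vᵢ/Q for each well-mixed tank.
τ₁ = 30.18/0.8518 = 35.4309 min; τ₂ = 11.50/0.8518 = 13.5008 min.
Solving the cascade with C₁(0)=C₂(0)=0 gives C₂(t) = C_in[1 − (τ₁ e^(−t/τ₁) − τ₂ e^(−t/τ₂))/(τ₁ − τ₂)].
At t = 58.82: e^(−t/τ₁) = 0.190113, e^(−t/τ₂) = 0.0128197.
C₂ = 0.9071·[1 − (35.4309·0.190113 − 13.5008·0.0128197)/(21.9300)] = 0.9071·0.700739 = 0.635640 g/L.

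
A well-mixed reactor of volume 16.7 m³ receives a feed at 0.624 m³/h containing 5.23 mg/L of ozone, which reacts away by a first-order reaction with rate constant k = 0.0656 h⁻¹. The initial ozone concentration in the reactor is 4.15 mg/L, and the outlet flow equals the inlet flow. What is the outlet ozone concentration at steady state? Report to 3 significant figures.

V dC/dt = Q(C_in − C) − k V C.
Steady state (dC/dt = 0): C_ss = Q C_in/(Q + kV) = C_in/(1 + kV/Q).
C_ss = 0.624·5.23/(0.624 + 0.0656·16.7) = 3.2635/1.7195 = 1.8979 mg/L.

1.90 mg/L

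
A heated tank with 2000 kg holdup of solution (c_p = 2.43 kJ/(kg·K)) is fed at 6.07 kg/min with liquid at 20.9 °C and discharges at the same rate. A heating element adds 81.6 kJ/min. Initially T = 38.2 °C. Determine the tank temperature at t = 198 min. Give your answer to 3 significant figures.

M c_p dT/dt = ṁ c_p (T_in − T) + Q̇.
τ = M/ṁ = 329.49 min; T_ss = T_in + Q̇/(ṁ c_p) = 20.9 + 81.6/(6.07·2.43) = 26.432 °C.
Integrating: T(t) = T_ss + (T₀ − T_ss) e^(−t/τ).
T(198) = 26.432 + (11.768)·e^(−198/329.49) = 26.432 + (11.768)·0.54830 = 32.884 °C.

32.9 °C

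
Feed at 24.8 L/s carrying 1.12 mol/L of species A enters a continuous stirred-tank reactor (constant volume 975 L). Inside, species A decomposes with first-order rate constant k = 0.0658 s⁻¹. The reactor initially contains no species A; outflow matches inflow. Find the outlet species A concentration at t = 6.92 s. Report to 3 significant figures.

V dC/dt = Q(C_in − C) − k V C.
dC/dt = (Q/V) C_in − (Q/V + k) C; effective rate a = Q/V + k = 0.025436 + 0.0658 = 0.091236 s⁻¹.
C_ss = Q C_in/(Q + kV) = 0.31225 mol/L; C(t) = C_ss + (C₀ − C_ss) e^(−a t).
C(6.92) = 0.31225 + (-0.31225)·e^(−0.091236·6.92) = 0.31225 + (-0.31225)·0.53187 = 0.14617 mol/L.

0.146 mol/L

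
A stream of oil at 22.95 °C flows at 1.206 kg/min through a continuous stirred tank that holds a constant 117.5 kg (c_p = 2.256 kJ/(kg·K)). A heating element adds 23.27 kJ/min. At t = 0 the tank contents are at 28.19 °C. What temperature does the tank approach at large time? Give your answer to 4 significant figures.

First-law balance (no shaft work): M c_p dT/dt = ṁ c_p (T_in − T) + 23.27.
At steady state dT/dt = 0 ⇒ T_ss = T_in + Q̇/(ṁ c_p) = 22.95 + 23.27/(1.206·2.256) = 31.5028 °C.

31.50 °C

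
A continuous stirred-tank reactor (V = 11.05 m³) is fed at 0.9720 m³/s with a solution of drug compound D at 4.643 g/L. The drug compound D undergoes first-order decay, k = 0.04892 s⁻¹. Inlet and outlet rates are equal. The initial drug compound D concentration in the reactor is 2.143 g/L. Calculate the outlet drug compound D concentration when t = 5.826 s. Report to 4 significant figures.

2.605 g/L

Accumulation = in − out − consumed: V dC/dt = Q C_in − Q C − k V C.
dC/dt = (Q/V) C_in − (Q/V + k) C; effective rate a = Q/V + k = 0.0879638 + 0.04892 = 0.136884 s⁻¹.
C_ss = Q C_in/(Q + kV) = 2.98367 g/L; C(t) = C_ss + (C₀ − C_ss) e^(−a t).
C(5.826) = 2.98367 + (-0.840669)·e^(−0.136884·5.826) = 2.98367 + (-0.840669)·0.450460 = 2.60498 g/L.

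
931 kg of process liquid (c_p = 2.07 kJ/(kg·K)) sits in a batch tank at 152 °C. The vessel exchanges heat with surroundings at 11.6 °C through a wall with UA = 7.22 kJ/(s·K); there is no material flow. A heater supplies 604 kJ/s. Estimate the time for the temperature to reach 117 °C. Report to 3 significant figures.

Lumped-capacitance energy balance: M c_p dT/dt = UA(T_amb − T) + Q̇.
τ = M c_p/UA = 266.92 s; T_ss = T_amb + Q̇/UA = 11.6 + 604/7.22 = 95.257 °C.
T(t) = T_ss + (T₀ − T_ss)e^(−t/τ); set T = 117:
t = −τ ln[(T − T_ss)/(T₀ − T_ss)] = −266.92 · ln(0.38319) = 256.04 s.

256 s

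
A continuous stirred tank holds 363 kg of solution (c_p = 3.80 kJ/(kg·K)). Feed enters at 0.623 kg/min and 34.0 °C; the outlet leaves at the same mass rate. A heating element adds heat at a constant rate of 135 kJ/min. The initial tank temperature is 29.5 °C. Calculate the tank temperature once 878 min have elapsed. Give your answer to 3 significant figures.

M c_p dT/dt = ṁ c_p (T_in − T) + Q̇.
τ = M/ṁ = 582.66 min; T_ss = T_in + Q̇/(ṁ c_p) = 34.0 + 135/(0.623·3.80) = 91.025 °C.
Solution: T(t) = T_ss + (T₀ − T_ss) e^(−t/τ).
T(878) = 91.025 + (-61.525)·e^(−878/582.66) = 91.025 + (-61.525)·0.22160 = 77.391 °C.

77.4 °C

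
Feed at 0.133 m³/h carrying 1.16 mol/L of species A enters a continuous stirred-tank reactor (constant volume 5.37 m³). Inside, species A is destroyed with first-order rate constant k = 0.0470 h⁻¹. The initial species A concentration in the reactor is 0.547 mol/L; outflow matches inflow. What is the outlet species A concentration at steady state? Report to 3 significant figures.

V dC/dt = Q(C_in − C) − k V C.
At steady state: 0 = Q C_in − (Q + kV) C_ss, so C_ss = Q C_in/(Q + kV).
C_ss = 0.133·1.16/(0.133 + 0.0470·5.37) = 0.15428/0.38539 = 0.40032 mol/L.

0.400 mol/L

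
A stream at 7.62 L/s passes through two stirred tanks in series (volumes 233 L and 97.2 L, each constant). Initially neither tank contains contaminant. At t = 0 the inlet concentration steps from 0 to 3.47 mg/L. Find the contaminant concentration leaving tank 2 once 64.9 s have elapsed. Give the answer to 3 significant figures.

2.77 mg/L

Time constants: τᵢ = Vᵢ/Q for each well-mixed tank.
τ₁ = 233/7.62 = 30.577 s; τ₂ = 97.2/7.62 = 12.756 s.
Tank 1: C₁ = C_in(1 − e^(−t/τ₁)). Tank 2 (τ₁ ≠ τ₂): C₂ = C_in[1 − (τ₁ e^(−t/τ₁) − τ₂ e^(−t/τ₂))/(τ₁ − τ₂)].
At t = 64.9: e^(−t/τ₁) = 0.11973, e^(−t/τ₂) = 0.0061713.
C₂ = 3.47·[1 − (30.577·0.11973 − 12.756·0.0061713)/(17.822)] = 3.47·0.79898 = 2.7725 mg/L.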